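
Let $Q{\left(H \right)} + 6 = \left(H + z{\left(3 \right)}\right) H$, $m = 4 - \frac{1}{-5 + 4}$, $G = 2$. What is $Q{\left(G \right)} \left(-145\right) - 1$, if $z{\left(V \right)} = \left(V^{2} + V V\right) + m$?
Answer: $-6381$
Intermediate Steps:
$m = 5$ ($m = 4 - \frac{1}{-1} = 4 - -1 = 4 + 1 = 5$)
$z{\left(V \right)} = 5 + 2 V^{2}$ ($z{\left(V \right)} = \left(V^{2} + V V\right) + 5 = \left(V^{2} + V^{2}\right) + 5 = 2 V^{2} + 5 = 5 + 2 V^{2}$)
$Q{\left(H \right)} = -6 + H \left(23 + H\right)$ ($Q{\left(H \right)} = -6 + \left(H + \left(5 + 2 \cdot 3^{2}\right)\right) H = -6 + \left(H + \left(5 + 2 \cdot 9\right)\right) H = -6 + \left(H + \left(5 + 18\right)\right) H = -6 + \left(H + 23\right) H = -6 + \left(23 + H\right) H = -6 + H \left(23 + H\right)$)
$Q{\left(G \right)} \left(-145\right) - 1 = \left(-6 + 2^{2} + 23 \cdot 2\right) \left(-145\right) - 1 = \left(-6 + 4 + 46\right) \left(-145\right) - 1 = 44 \left(-145\right) - 1 = -6380 - 1 = -6381$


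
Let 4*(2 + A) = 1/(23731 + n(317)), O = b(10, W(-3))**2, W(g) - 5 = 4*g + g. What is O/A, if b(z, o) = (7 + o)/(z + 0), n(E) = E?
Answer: -216432/4809575 ≈ -0.045000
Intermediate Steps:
W(g) = 5 + 5*g (W(g) = 5 + (4*g + g) = 5 + 5*g)
b(z, o) = (7 + o)/z
O = 9/100 (O = ((7 + (5 + 5*(-3)))/10)**2 = ((7 + (5 - 15))/10)**2 = ((7 - 10)/10)**2 = ((1/10)*(-3))**2 = (-3/10)**2 = 9/100 ≈ 0.090000)
A = -192383/96192 (A = -2 + 1/(4*(23731 + 317)) = -2 + (1/4)/24048 = -2 + (1/4)*(1/24048) = -2 + 1/96192 = -192383/96192 ≈ -2.0000)
O/A = 9/(100*(-192383/96192)) = (9/100)*(-96192/192383) = -216432/4809575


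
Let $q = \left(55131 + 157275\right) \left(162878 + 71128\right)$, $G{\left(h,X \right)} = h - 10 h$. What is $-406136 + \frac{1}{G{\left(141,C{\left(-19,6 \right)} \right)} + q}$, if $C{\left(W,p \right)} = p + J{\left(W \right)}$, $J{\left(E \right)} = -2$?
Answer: $- \frac{20186696311496711}{49704277167} \approx -4.0614 \cdot 10^{5}$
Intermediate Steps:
$C{\left(W,p \right)} = -2 + p$ ($C{\left(W,p \right)} = p - 2 = -2 + p$)
$G{\left(h,X \right)} = - 9 h$
$q = 49704278436$ ($q = 212406 \cdot 234006 = 49704278436$)
$-406136 + \frac{1}{G{\left(141,C{\left(-19,6 \right)} \right)} + q} = -406136 + \frac{1}{\left(-9\right) 141 + 49704278436} = -406136 + \frac{1}{-1269 + 49704278436} = -406136 + \frac{1}{49704277167} = - \frac{20186696311496711}{49704277167}$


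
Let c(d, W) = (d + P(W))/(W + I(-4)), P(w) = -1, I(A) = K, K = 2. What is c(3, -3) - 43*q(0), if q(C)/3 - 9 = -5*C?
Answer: -1163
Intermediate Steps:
I(A) = 2
q(C) = 27 - 15*C (q(C) = 27 + 3*(-5*C) = 27 - 15*C)
c(d, W) = (-1 + d)/(2 + W) (c(d, W) = (d - 1)/(W + 2) = (-1 + d)/(2 + W))
c(3, -3) - 43*q(0) = (-1 + 3)/(2 - 3) - 43*(27 - 15*0) = 2/(-1) - 43*(27 + 0) = -1*2 - 43*27 = -2 - 1161 = -1163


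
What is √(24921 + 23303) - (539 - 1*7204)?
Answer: 6665 + 4*√3014 ≈ 6884.6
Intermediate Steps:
√(24921 + 23303) - (539 - 1*7204) = √48224 - (539 - 7204) = 4*√3014 - 1*(-6665) = 4*√3014 + 6665 = 6665 + 4*√3014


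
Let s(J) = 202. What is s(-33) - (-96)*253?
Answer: 24490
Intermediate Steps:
s(-33) - (-96)*253 = 202 - (-96)*253 = 202 - 1*(-24288) = 202 + 24288 = 24490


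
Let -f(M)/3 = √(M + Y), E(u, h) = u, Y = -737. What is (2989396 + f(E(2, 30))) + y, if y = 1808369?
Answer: 4797765 - 21*I*√15 ≈ 4.7978e+6 - 81.333*I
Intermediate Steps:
f(M) = -3*√(-737 + M) (f(M) = -3*√(M - 737) = -3*√(-737 + M))
(2989396 + f(E(2, 30))) + y = (2989396 - 3*√(-737 + 2)) + 1808369 = (2989396 - 21*I*√15) + 1808369 = 4797765 - 21*I*√15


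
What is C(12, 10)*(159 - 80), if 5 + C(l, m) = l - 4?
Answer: 237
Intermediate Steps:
C(l, m) = -9 + l (C(l, m) = -5 + (l - 4) = -5 + (-4 + l) = -9 + l)
C(12, 10)*(159 - 80) = (-9 + 12)*(159 - 80) = 3*79 = 237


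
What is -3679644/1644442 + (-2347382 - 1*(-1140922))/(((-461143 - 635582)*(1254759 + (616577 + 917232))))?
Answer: -281335617661828397/125729605185029790 ≈ -2.2376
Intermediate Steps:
-3679644/1644442 + (-2347382 - 1*(-1140922))/(((-461143 - 635582)*(1254759 + (616577 + 917232)))) = -3679644*1/1644442 + (-2347382 + 1140922)/((-1096725*(1254759 + 1533809))) = -1839822/822221 - 1206460/((-1096725*2788568)) = -1839822/822221 - 1206460/(-3058292239800) = -1839822/822221 - 1206460*(-1/3058292239800) = -1839822/822221 + 60323/152914611990 = -281335617661828397/125729605185029790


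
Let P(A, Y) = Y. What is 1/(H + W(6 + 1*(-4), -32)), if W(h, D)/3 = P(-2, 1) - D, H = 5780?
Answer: 1/5879 ≈ 0.00017010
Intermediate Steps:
W(h, D) = 3 - 3*D (W(h, D) = 3*(1 - D) = 3 - 3*D)
1/(H + W(6 + 1*(-4), -32)) = 1/(5780 + (3 - 3*(-32))) = 1/(5780 + (3 + 96)) = 1/(5780 + 99) = 1/5879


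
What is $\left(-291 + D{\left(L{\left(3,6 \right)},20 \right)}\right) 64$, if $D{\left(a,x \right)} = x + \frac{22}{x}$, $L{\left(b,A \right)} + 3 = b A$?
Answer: $- \frac{86368}{5} \approx -17274.0$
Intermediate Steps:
$L{\left(b,A \right)} = -3 + A b$ ($L{\left(b,A \right)} = -3 + b A = -3 + A b$)
$\left(-291 + D{\left(L{\left(3,6 \right)},20 \right)}\right) 64 = \left(-291 + \left(20 + \frac{22}{20}\right)\right) 64 = \left(-291 + \left(20 + 22 \cdot \frac{1}{20}\right)\right) 64 = \left(-291 + \left(20 + \frac{11}{10}\right)\right) 64 = \left(-291 + \frac{211}{10}\right) 64 = \left(- \frac{2699}{10}\right) 64 = - \frac{86368}{5}$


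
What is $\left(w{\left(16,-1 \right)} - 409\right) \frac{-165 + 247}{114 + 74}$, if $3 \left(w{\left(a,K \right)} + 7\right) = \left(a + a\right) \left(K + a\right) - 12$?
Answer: $- \frac{5330}{47} \approx -113.4$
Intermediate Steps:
$w{\left(a,K \right)} = -11 + \frac{2 a \left(K + a\right)}{3}$ ($w{\left(a,K \right)} = -7 + \frac{\left(a + a\right) \left(K + a\right) - 12}{3} = -7 + \frac{2 a \left(K + a\right) - 12}{3} = -7 + \frac{-12 + 2 a \left(K + a\right)}{3} = -7 + \left(-4 + \frac{2 a \left(K + a\right)}{3}\right) = -11 + \frac{2 a \left(K + a\right)}{3}$)
$\left(w{\left(16,-1 \right)} - 409\right) \frac{-165 + 247}{114 + 74} = \left(\left(-11 + \frac{2 \cdot 16^{2}}{3} + \frac{2}{3} \left(-1\right) 16\right) - 409\right) \frac{-165 + 247}{114 + 74} = \left(\left(-11 + \frac{2}{3} \cdot 256 - \frac{32}{3}\right) - 409\right) \frac{82}{188} = \left(\left(-11 + \frac{512}{3} - \frac{32}{3}\right) - 409\right) 82 \cdot \frac{1}{188} = \left(149 - 409\right) \frac{41}{94} = \left(-260\right) \frac{41}{94} = - \frac{5330}{47}$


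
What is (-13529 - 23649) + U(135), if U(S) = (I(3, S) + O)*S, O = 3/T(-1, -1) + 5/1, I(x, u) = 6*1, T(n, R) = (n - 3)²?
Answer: -570683/16 ≈ -35668.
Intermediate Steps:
T(n, R) = (-3 + n)²
I(x, u) = 6
O = 83/16 (O = 3/((-3 - 1)²) + 5/1 = 3/((-4)²) + 5*1 = 3/16 + 5 = 83/16 ≈ 5.1875)
U(S) = 179*S/16 (U(S) = (6 + 83/16)*S = 179*S/16)
(-13529 - 23649) + U(135) = (-13529 - 23649) + (179/16)*135 = -37178 + 24165/16 = -570683/16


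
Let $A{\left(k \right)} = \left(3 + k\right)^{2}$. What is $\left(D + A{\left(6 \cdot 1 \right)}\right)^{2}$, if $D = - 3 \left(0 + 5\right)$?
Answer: $4356$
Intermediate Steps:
$D = -15$ ($D = \left(-3\right) 5 = -15$)
$\left(D + A{\left(6 \cdot 1 \right)}\right)^{2} = \left(-15 + \left(3 + 6 \cdot 1\right)^{2}\right)^{2} = \left(-15 + \left(3 + 6\right)^{2}\right)^{2} = \left(-15 + 9^{2}\right)^{2} = \left(-15 + 81\right)^{2} = 66^{2} = 4356$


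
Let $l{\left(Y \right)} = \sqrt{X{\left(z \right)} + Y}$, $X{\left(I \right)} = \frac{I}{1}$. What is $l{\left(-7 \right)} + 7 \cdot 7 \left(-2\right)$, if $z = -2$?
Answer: $-98 + 3 i \approx -98.0 + 3.0 i$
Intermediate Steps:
$X{\left(I \right)} = I$ ($X{\left(I \right)} = I 1 = I$)
$l{\left(Y \right)} = \sqrt{-2 + Y}$
$l{\left(-7 \right)} + 7 \cdot 7 \left(-2\right) = \sqrt{-2 - 7} + 7 \cdot 7 \left(-2\right) = \sqrt{-9} + 49 \left(-2\right) = 3 i - 98 = -98 + 3 i$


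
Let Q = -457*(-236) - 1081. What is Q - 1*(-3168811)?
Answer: 3275582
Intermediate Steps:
Q = 106771 (Q = 107852 - 1081 = 106771)
Q - 1*(-3168811) = 106771 - 1*(-3168811) = 106771 + 3168811 = 3275582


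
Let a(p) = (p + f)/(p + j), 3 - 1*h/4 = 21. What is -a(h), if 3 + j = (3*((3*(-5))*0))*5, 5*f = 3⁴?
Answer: -93/125 ≈ -0.74400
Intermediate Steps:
f = 81/5 (f = (⅕)*3⁴ = (⅕)*81 = 81/5 ≈ 16.200)
j = -3 (j = -3 + (3*((3*(-5))*0))*5 = -3 + (3*(-15*0))*5 = -3 + (3*0)*5 = -3 + 0*5 = -3 + 0 = -3)
h = -72 (h = 12 - 4*21 = 12 - 84 = -72)
a(p) = (81/5 + p)/(-3 + p) (a(p) = (p + 81/5)/(p - 3) = (81/5 + p)/(-3 + p))
-a(h) = -(81/5 - 72)/(-3 - 72) = -(-279)/((-75)*5) = -(-1)*(-279)/(75*5) = -1*93/125 = -93/125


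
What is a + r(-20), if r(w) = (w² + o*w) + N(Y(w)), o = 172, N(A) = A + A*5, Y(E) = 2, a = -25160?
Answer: -28188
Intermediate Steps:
N(A) = 6*A (N(A) = A + 5*A = 6*A)
r(w) = 12 + w² + 172*w (r(w) = (w² + 172*w) + 6*2 = (w² + 172*w) + 12 = 12 + w² + 172*w)
a + r(-20) = -25160 + (12 + (-20)² + 172*(-20)) = -25160 + (12 + 400 - 3440) = -25160 - 3028 = -28188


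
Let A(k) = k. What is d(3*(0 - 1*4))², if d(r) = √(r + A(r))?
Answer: -24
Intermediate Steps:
d(r) = √2*√r (d(r) = √(r + r) = √(2*r) = √2*√r)
d(3*(0 - 1*4))² = (√2*√(3*(0 - 1*4)))² = (√2*√(3*(0 - 4)))² = (√2*√(3*(-4)))² = (√2*√(-12))² = (√2*(2*I*√3))² = (2*I*√6)² = -24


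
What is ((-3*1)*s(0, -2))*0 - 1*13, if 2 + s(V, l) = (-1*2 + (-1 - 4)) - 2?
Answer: -13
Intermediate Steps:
s(V, l) = -11 (s(V, l) = -2 + ((-1*2 + (-1 - 4)) - 2) = -2 + ((-2 - 5) - 2) = -2 + (-7 - 2) = -2 - 9 = -11)
((-3*1)*s(0, -2))*0 - 1*13 = (-3*1*(-11))*0 - 1*13 = -3*(-11)*0 - 13 = 33*0 - 13 = 0 - 13 = -13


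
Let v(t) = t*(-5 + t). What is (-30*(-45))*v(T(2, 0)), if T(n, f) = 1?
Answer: -5400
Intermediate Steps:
(-30*(-45))*v(T(2, 0)) = (-30*(-45))*(1*(-5 + 1)) = 1350*(1*(-4)) = 1350*(-4) = -5400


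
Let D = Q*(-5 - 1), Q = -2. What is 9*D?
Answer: 108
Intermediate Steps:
D = 12 (D = -2*(-5 - 1) = -2*(-6) = 12)
9*D = 9*12 = 108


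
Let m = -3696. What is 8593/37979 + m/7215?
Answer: -26123963/91339495 ≈ -0.28601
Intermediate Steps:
8593/37979 + m/7215 = 8593/37979 - 3696/7215 = 8593*(1/37979) - 3696*1/7215 = 8593/37979 - 1232/2405 = -26123963/91339495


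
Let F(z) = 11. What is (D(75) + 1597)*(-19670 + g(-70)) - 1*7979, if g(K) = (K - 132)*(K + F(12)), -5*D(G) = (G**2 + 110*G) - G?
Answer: 9007597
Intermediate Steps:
D(G) = -109*G/5 - G**2/5 (D(G) = -((G**2 + 110*G) - G)/5 = -(G**2 + 109*G)/5 = -109*G/5 - G**2/5)
g(K) = (-132 + K)*(11 + K) (g(K) = (K - 132)*(K + 11) = (-132 + K)*(11 + K))
(D(75) + 1597)*(-19670 + g(-70)) - 1*7979 = (-1/5*75*(109 + 75) + 1597)*(-19670 + (-1452 + (-70)**2 - 121*(-70))) - 1*7979 = (-1/5*75*184 + 1597)*(-19670 + (-1452 + 4900 + 8470)) - 7979 = (-2760 + 1597)*(-19670 + 11918) - 7979 = -1163*(-7752) - 7979 = 9015576 - 7979 = 9007597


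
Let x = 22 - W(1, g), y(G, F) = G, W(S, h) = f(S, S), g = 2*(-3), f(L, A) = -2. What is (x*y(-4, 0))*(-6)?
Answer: 576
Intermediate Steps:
g = -6
W(S, h) = -2
x = 24 (x = 22 - 1*(-2) = 22 + 2 = 24)
(x*y(-4, 0))*(-6) = (24*(-4))*(-6) = -96*(-6) = 576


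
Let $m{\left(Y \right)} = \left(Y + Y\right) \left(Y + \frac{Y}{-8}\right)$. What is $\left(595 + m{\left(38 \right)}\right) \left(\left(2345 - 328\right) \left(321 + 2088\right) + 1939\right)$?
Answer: $15175704824$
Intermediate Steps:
$m{\left(Y \right)} = \frac{7 Y^{2}}{4}$ ($m{\left(Y \right)} = 2 Y \left(Y + Y \left(- \frac{1}{8}\right)\right) = 2 Y \left(Y - \frac{Y}{8}\right) = 2 Y \frac{7 Y}{8} = \frac{7 Y^{2}}{4}$)
$\left(595 + m{\left(38 \right)}\right) \left(\left(2345 - 328\right) \left(321 + 2088\right) + 1939\right) = \left(595 + \frac{7 \cdot 38^{2}}{4}\right) \left(\left(2345 - 328\right) \left(321 + 2088\right) + 1939\right) = \left(595 + \frac{7}{4} \cdot 1444\right) \left(2017 \cdot 2409 + 1939\right) = \left(595 + 2527\right) \left(4858953 + 1939\right) = 3122 \cdot 4860892 = 15175704824$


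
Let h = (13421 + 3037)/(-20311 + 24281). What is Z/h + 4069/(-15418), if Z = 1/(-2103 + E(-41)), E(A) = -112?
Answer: -1141495753/4323500142 ≈ -0.26402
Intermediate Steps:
h = 8229/1985 (h = 16458/3970 = 16458*(1/3970) = 8229/1985 ≈ 4.1456)
Z = -1/2215 (Z = 1/(-2103 - 112) = 1/(-2215) = -1/2215 ≈ -0.00045147)
Z/h + 4069/(-15418) = -1/(2215*8229/1985) + 4069/(-15418) = -1/2215*1985/8229 + 4069*(-1/15418) = -397/3645447 - 313/1186 = -1141495753/4323500142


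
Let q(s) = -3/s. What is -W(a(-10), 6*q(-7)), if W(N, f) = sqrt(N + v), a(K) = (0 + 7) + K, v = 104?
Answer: -sqrt(101) ≈ -10.050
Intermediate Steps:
a(K) = 7 + K
W(N, f) = sqrt(104 + N) (W(N, f) = sqrt(N + 104) = sqrt(104 + N))
-W(a(-10), 6*q(-7)) = -sqrt(104 + (7 - 10)) = -sqrt(104 - 3) = -sqrt(101)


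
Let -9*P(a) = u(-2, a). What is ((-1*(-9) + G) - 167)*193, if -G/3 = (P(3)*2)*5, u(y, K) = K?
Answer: -28564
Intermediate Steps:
P(a) = -a/9
G = 10 (G = -3*-⅑*3*2*5 = -3*(-⅓*2)*5 = -(-2)*5 = -3*(-10/3) = 10)
((-1*(-9) + G) - 167)*193 = ((-1*(-9) + 10) - 167)*193 = ((9 + 10) - 167)*193 = (19 - 167)*193 = -148*193 = -28564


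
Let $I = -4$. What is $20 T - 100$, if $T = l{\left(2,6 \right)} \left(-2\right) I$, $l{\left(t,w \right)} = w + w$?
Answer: $1820$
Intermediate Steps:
$l{\left(t,w \right)} = 2 w$
$T = 96$ ($T = 2 \cdot 6 \left(-2\right) \left(-4\right) = 12 \left(-2\right) \left(-4\right) = \left(-24\right) \left(-4\right) = 96$)
$20 T - 100 = 20 \cdot 96 - 100 = 1920 - 100 = 1820$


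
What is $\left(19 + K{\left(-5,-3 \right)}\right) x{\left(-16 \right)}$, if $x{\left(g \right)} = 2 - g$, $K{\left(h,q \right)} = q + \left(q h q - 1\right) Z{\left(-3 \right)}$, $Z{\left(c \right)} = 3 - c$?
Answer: $-4680$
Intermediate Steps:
$K{\left(h,q \right)} = -6 + q + 6 h q^{2}$ ($K{\left(h,q \right)} = q + \left(q h q - 1\right) \left(3 - -3\right) = q + \left(h q q - 1\right) \left(3 + 3\right) = q + \left(h q^{2} - 1\right) 6 = q + \left(-1 + h q^{2}\right) 6 = q + \left(-6 + 6 h q^{2}\right) = -6 + q + 6 h q^{2}$)
$\left(19 + K{\left(-5,-3 \right)}\right) x{\left(-16 \right)} = \left(19 - \left(9 + 270\right)\right) \left(2 - -16\right) = \left(19 - \left(9 + 270\right)\right) \left(2 + 16\right) = \left(19 - 279\right) 18 = \left(-260\right) 18 = -4680$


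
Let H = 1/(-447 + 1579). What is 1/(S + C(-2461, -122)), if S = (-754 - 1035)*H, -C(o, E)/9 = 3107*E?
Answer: 1132/3861800363 ≈ 2.9313e-7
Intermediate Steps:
C(o, E) = -27963*E
H = 1/1132 ≈ 0.00088339
S = -1789/1132 (S = (-754 - 1035)*(1/1132) = -1789*1/1132 = -1789/1132 ≈ -1.5804)
1/(S + C(-2461, -122)) = 1/(-1789/1132 - 27963*(-122)) = 1/(-1789/1132 + 3411486) = 1/(3861800363/1132) = 1132/3861800363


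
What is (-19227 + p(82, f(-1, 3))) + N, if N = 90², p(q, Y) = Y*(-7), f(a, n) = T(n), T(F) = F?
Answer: -11148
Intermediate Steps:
f(a, n) = n
p(q, Y) = -7*Y
N = 8100
(-19227 + p(82, f(-1, 3))) + N = (-19227 - 7*3) + 8100 = (-19227 - 21) + 8100 = -19248 + 8100 = -11148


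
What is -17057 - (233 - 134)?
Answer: -17156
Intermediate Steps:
-17057 - (233 - 134) = -17057 - 99 = -17156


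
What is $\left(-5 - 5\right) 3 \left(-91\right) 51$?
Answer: $139230$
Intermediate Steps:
$\left(-5 - 5\right) 3 \left(-91\right) 51 = \left(-10\right) 3 \left(-91\right) 51 = \left(-30\right) \left(-91\right) 51 = 2730 \cdot 51 = 139230$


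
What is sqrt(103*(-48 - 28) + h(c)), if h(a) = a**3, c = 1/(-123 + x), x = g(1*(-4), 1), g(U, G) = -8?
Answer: I*sqrt(2305345381719)/17161 ≈ 88.476*I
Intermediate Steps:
x = -8
c = -1/131 (c = 1/(-123 - 8) = 1/(-131) = -1/131 ≈ -0.0076336)
sqrt(103*(-48 - 28) + h(c)) = sqrt(103*(-48 - 28) + (-1/131)**3) = sqrt(103*(-76) - 1/2248091) = sqrt(-7828 - 1/2248091) = sqrt(-17598056349/2248091) = I*sqrt(2305345381719)/17161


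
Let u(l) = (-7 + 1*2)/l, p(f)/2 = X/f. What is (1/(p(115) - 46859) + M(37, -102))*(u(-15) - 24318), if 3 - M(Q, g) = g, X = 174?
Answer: -41275769278810/16165311 ≈ -2.5534e+6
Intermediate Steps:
M(Q, g) = 3 - g
p(f) = 348/f (p(f) = 2*(174/f) = 348/f)
u(l) = -5/l (u(l) = (-7 + 2)/l = -5/l)
(1/(p(115) - 46859) + M(37, -102))*(u(-15) - 24318) = (1/(348/115 - 46859) + (3 - 1*(-102)))*(-5/(-15) - 24318) = (1/(348*(1/115) - 46859) + (3 + 102))*(-5*(-1/15) - 24318) = (1/(348/115 - 46859) + 105)*(⅓ - 24318) = (1/(-5388437/115) + 105)*(-72953/3) = (-115/5388437 + 105)*(-72953/3) = (565785770/5388437)*(-72953/3) = -41275769278810/16165311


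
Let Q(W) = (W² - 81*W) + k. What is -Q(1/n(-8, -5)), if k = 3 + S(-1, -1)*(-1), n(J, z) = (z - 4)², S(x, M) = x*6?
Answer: -52489/6561 ≈ -8.0002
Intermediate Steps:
S(x, M) = 6*x
n(J, z) = (-4 + z)²
k = 9 (k = 3 + (6*(-1))*(-1) = 3 - 6*(-1) = 3 + 6 = 9)
Q(W) = 9 + W² - 81*W (Q(W) = (W² - 81*W) + 9 = 9 + W² - 81*W)
-Q(1/n(-8, -5)) = -(9 + (1/((-4 - 5)²))² - 81/(-4 - 5)²) = -(9 + (1/((-9)²))² - 81/((-9)²)) = -(9 + (1/81)² - 81/81) = -(9 + (1/81)² - 81*1/81) = -(9 + 1/6561 - 1) = -1*52489/6561 = -52489/6561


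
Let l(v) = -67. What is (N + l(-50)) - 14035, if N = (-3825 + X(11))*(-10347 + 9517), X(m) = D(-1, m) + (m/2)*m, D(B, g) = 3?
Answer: 3107943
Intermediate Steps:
X(m) = 3 + m²/2 (X(m) = 3 + (m/2)*m = 3 + m²/2)
N = 3122045 (N = (-3825 + (3 + (½)*11²))*(-10347 + 9517) = (-3825 + (3 + (½)*121))*(-830) = (-3825 + (3 + 121/2))*(-830) = (-3825 + 127/2)*(-830) = -7523/2*(-830) = 3122045)
(N + l(-50)) - 14035 = (3122045 - 67) - 14035 = 3121978 - 14035 = 3107943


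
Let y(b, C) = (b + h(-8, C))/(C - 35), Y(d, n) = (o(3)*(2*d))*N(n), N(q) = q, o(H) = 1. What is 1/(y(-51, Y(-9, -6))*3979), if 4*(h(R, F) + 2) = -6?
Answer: -146/433711 ≈ -0.00033663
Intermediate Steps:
h(R, F) = -7/2 (h(R, F) = -2 + (¼)*(-6) = -2 - 3/2 = -7/2)
Y(d, n) = 2*d*n (Y(d, n) = (1*(2*d))*n = (2*d)*n = 2*d*n)
y(b, C) = (-7/2 + b)/(-35 + C) (y(b, C) = (b - 7/2)/(C - 35) = (-7/2 + b)/(-35 + C))
1/(y(-51, Y(-9, -6))*3979) = 1/(((-7/2 - 51)/(-35 + 2*(-9)*(-6)))*3979) = (1/3979)/(-109/2/(-35 + 108)) = (1/3979)/(-109/2/73) = (1/3979)/((1/73)*(-109/2)) = (1/3979)/(-109/146) = -146/109*1/3979 = -146/433711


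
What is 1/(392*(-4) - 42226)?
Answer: -1/43794 ≈ -2.2834e-5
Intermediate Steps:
1/(392*(-4) - 42226) = 1/(-1568 - 42226) = 1/(-43794) = -1/43794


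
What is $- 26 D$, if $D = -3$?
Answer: $78$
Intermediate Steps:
$- 26 D = \left(-26\right) \left(-3\right) = 78$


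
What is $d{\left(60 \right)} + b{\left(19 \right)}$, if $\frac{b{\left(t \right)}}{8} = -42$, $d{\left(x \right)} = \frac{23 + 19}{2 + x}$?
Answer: $- \frac{10395}{31} \approx -335.32$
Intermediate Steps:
$d{\left(x \right)} = \frac{42}{2 + x}$
$b{\left(t \right)} = -336$ ($b{\left(t \right)} = 8 \left(-42\right) = -336$)
$d{\left(60 \right)} + b{\left(19 \right)} = \frac{42}{2 + 60} - 336 = \frac{42}{62} - 336 = 42 \cdot \frac{1}{62} - 336 = \frac{21}{31} - 336 = - \frac{10395}{31}$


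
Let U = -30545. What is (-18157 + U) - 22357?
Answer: -71059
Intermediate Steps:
(-18157 + U) - 22357 = (-18157 - 30545) - 22357 = -48702 - 22357 = -71059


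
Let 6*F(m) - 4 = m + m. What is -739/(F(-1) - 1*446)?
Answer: 2217/1337 ≈ 1.6582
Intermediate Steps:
F(m) = 2/3 + m/3 (F(m) = 2/3 + (m + m)/6 = 2/3 + (2*m)/6 = 2/3 + m/3)
-739/(F(-1) - 1*446) = -739/((2/3 + (1/3)*(-1)) - 1*446) = -739/((2/3 - 1/3) - 446) = -739/(1/3 - 446) = -739/(-1337/3) = -739*(-3/1337) = 2217/1337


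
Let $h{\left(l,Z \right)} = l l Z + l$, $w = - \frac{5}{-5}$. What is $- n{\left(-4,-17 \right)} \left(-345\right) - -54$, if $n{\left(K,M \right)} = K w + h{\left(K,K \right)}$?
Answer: $-24786$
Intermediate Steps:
$w = 1$ ($w = \left(-5\right) \left(- \frac{1}{5}\right) = 1$)
$h{\left(l,Z \right)} = l + Z l^{2}$ ($h{\left(l,Z \right)} = l^{2} Z + l = Z l^{2} + l = l + Z l^{2}$)
$n{\left(K,M \right)} = K + K \left(1 + K^{2}\right)$ ($n{\left(K,M \right)} = K 1 + K \left(1 + K K\right) = K + K \left(1 + K^{2}\right)$)
$- n{\left(-4,-17 \right)} \left(-345\right) - -54 = - \left(-4\right) \left(2 + \left(-4\right)^{2}\right) \left(-345\right) - -54 = - \left(-4\right) \left(2 + 16\right) \left(-345\right) + 54 = - \left(-4\right) 18 \left(-345\right) + 54 = \left(-1\right) \left(-72\right) \left(-345\right) + 54 = 72 \left(-345\right) + 54 = -24840 + 54 = -24786$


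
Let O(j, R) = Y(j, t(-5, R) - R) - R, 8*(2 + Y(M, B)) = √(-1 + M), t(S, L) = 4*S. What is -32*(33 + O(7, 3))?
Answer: -896 - 4*√6 ≈ -905.80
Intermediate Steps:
Y(M, B) = -2 + √(-1 + M)/8
O(j, R) = -2 - R + √(-1 + j)/8 (O(j, R) = (-2 + √(-1 + j)/8) - R = -2 - R + √(-1 + j)/8)
-32*(33 + O(7, 3)) = -32*(33 + (-2 - 1*3 + √(-1 + 7)/8)) = -32*(33 + (-2 - 3 + √6/8)) = -32*(33 + (-5 + √6/8)) = -32*(28 + √6/8) = -896 - 4*√6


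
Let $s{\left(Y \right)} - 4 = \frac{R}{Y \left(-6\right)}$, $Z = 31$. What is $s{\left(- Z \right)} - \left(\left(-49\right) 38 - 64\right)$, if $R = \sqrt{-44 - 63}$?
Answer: $1930 + \frac{i \sqrt{107}}{186} \approx 1930.0 + 0.055613 i$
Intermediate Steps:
$R = i \sqrt{107}$ ($R = \sqrt{-107} = i \sqrt{107} \approx 10.344 i$)
$s{\left(Y \right)} = 4 - \frac{i \sqrt{107}}{6 Y}$ ($s{\left(Y \right)} = 4 + \frac{i \sqrt{107}}{Y \left(-6\right)} = 4 + \frac{i \sqrt{107}}{\left(-6\right) Y} = 4 + i \sqrt{107} \left(- \frac{1}{6 Y}\right) = 4 - \frac{i \sqrt{107}}{6 Y}$)
$s{\left(- Z \right)} - \left(\left(-49\right) 38 - 64\right) = \left(4 - \frac{i \sqrt{107}}{6 \left(\left(-1\right) 31\right)}\right) - \left(\left(-49\right) 38 - 64\right) = \left(4 - \frac{i \sqrt{107}}{6 \left(-31\right)}\right) - \left(-1862 - 64\right) = \left(4 - \frac{1}{6} i \sqrt{107} \left(- \frac{1}{31}\right)\right) - -1926 = \left(4 + \frac{i \sqrt{107}}{186}\right) + 1926 = 1930 + \frac{i \sqrt{107}}{186}$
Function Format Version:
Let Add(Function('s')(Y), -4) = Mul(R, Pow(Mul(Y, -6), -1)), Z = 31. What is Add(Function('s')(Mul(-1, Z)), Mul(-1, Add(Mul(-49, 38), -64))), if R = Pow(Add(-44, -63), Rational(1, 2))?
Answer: Add(1930, Mul(Rational(1, 186), I, Pow(107, Rational(1, 2)))) ≈ Add(1930.0, Mul(0.055613, I))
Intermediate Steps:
R = Mul(I, Pow(107, Rational(1, 2))) (R = Pow(-107, Rational(1, 2)) = Mul(I, Pow(107, Rational(1, 2))) ≈ Mul(10.344, I))
Function('s')(Y) = Add(4, Mul(Rational(-1, 6), I, Pow(107, Rational(1, 2)), Pow(Y, -1))) (Function('s')(Y) = Add(4, Mul(Mul(I, Pow(107, Rational(1, 2))), Pow(Mul(Y, -6), -1))) = Add(4, Mul(Mul(I, Pow(107, Rational(1, 2))), Pow(Mul(-6, Y), -1))) = Add(4, Mul(Mul(I, Pow(107, Rational(1, 2))), Mul(Rational(-1, 6), Pow(Y, -1)))) = Add(4, Mul(Rational(-1, 6), I, Pow(107, Rational(1, 2)), Pow(Y, -1))))
Add(Function('s')(Mul(-1, Z)), Mul(-1, Add(Mul(-49, 38), -64))) = Add(Add(4, Mul(Rational(-1, 6), I, Pow(107, Rational(1, 2)), Pow(Mul(-1, 31), -1))), Mul(-1, Add(Mul(-49, 38), -64))) = Add(Add(4, Mul(Rational(-1, 6), I, Pow(107, Rational(1, 2)), Pow(-31, -1))), Mul(-1, Add(-1862, -64))) = Add(Add(4, Mul(Rational(-1, 6), I, Pow(107, Rational(1, 2)), Rational(-1, 31))), Mul(-1, -1926)) = Add(Add(4, Mul(Rational(1, 186), I, Pow(107, Rational(1, 2)))), 1926) = Add(1930, Mul(Rational(1, 186), I, Pow(107, Rational(1, 2))))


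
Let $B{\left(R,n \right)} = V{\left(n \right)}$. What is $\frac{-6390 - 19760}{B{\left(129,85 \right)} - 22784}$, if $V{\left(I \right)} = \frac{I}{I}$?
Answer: $\frac{26150}{22783} \approx 1.1478$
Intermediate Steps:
$V{\left(I \right)} = 1$
$B{\left(R,n \right)} = 1$
$\frac{-6390 - 19760}{B{\left(129,85 \right)} - 22784} = \frac{-6390 - 19760}{1 - 22784} = - \frac{26150}{-22783} = \left(-26150\right) \left(- \frac{1}{22783}\right) = \frac{26150}{22783}$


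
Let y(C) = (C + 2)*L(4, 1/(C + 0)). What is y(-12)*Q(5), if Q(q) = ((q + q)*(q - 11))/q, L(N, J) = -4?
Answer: -480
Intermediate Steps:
y(C) = -8 - 4*C (y(C) = (C + 2)*(-4) = (2 + C)*(-4) = -8 - 4*C)
Q(q) = -22 + 2*q (Q(q) = ((2*q)*(-11 + q))/q = (2*q*(-11 + q))/q = -22 + 2*q)
y(-12)*Q(5) = (-8 - 4*(-12))*(-22 + 2*5) = (-8 + 48)*(-22 + 10) = 40*(-12) = -480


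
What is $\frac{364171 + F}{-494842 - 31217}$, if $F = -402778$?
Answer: $\frac{12869}{175353} \approx 0.073389$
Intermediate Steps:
$\frac{364171 + F}{-494842 - 31217} = \frac{364171 - 402778}{-494842 - 31217} = - \frac{38607}{-526059} = \left(-38607\right) \left(- \frac{1}{526059}\right) = \frac{12869}{175353}$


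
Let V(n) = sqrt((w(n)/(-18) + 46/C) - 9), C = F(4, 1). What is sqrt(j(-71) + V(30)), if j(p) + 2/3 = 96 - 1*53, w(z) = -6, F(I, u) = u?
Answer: sqrt(381 + 12*sqrt(21))/3 ≈ 6.9601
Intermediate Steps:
C = 1
j(p) = 127/3 (j(p) = -2/3 + (96 - 1*53) = -2/3 + (96 - 53) = -2/3 + 43 = 127/3)
V(n) = 4*sqrt(21)/3 (V(n) = sqrt((-6/(-18) + 46/1) - 9) = sqrt((-6*(-1/18) + 46*1) - 9) = sqrt((1/3 + 46) - 9) = sqrt(139/3 - 9) = sqrt(112/3) = 4*sqrt(21)/3)
sqrt(j(-71) + V(30)) = sqrt(127/3 + 4*sqrt(21)/3)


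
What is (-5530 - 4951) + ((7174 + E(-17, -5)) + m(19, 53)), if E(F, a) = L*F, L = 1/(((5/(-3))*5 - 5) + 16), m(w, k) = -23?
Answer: -26691/8 ≈ -3336.4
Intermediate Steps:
L = 3/8 (L = 1/(((5*(-⅓))*5 - 5) + 16) = 1/((-5/3*5 - 5) + 16) = 1/((-25/3 - 5) + 16) = 1/(-40/3 + 16) = 1/(8/3) = 3/8 ≈ 0.37500)
E(F, a) = 3*F/8
(-5530 - 4951) + ((7174 + E(-17, -5)) + m(19, 53)) = (-5530 - 4951) + ((7174 + (3/8)*(-17)) - 23) = -10481 + ((7174 - 51/8) - 23) = -10481 + (57341/8 - 23) = -10481 + 57157/8 = -26691/8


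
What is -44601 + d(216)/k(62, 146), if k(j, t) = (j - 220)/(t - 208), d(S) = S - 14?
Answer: -3517217/79 ≈ -44522.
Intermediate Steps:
d(S) = -14 + S
k(j, t) = (-220 + j)/(-208 + t)
-44601 + d(216)/k(62, 146) = -44601 + (-14 + 216)/(((-220 + 62)/(-208 + 146))) = -44601 + 202/((-158/(-62))) = -44601 + 202/((-1/62*(-158))) = -44601 + 202/(79/31) = -44601 + 202*(31/79) = -44601 + 6262/79 = -3517217/79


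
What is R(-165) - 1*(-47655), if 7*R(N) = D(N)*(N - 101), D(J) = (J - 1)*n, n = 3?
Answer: 66579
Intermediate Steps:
D(J) = -3 + 3*J (D(J) = (J - 1)*3 = (-1 + J)*3 = -3 + 3*J)
R(N) = (-101 + N)*(-3 + 3*N)/7 (R(N) = ((-3 + 3*N)*(N - 101))/7 = ((-3 + 3*N)*(-101 + N))/7 = ((-101 + N)*(-3 + 3*N))/7 = (-101 + N)*(-3 + 3*N)/7)
R(-165) - 1*(-47655) = 3*(-1 - 165)*(-101 - 165)/7 - 1*(-47655) = (3/7)*(-166)*(-266) + 47655 = 18924 + 47655 = 66579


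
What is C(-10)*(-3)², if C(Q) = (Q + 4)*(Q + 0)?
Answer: 540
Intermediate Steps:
C(Q) = Q*(4 + Q) (C(Q) = (4 + Q)*Q = Q*(4 + Q))
C(-10)*(-3)² = -10*(4 - 10)*(-3)² = -10*(-6)*9 = 60*9 = 540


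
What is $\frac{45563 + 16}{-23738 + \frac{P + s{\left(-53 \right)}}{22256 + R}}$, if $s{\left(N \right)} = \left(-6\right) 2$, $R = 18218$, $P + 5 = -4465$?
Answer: $- \frac{922382223}{480388147} \approx -1.9201$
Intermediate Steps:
$P = -4470$ ($P = -5 - 4465 = -4470$)
$s{\left(N \right)} = -12$
$\frac{45563 + 16}{-23738 + \frac{P + s{\left(-53 \right)}}{22256 + R}} = \frac{45563 + 16}{-23738 + \frac{-4470 - 12}{22256 + 18218}} = \frac{45579}{-23738 - \frac{4482}{40474}} = \frac{45579}{-23738 - \frac{2241}{20237}} = \frac{45579}{- \frac{480388147}{20237}} = 45579 \left(- \frac{20237}{480388147}\right) = - \frac{922382223}{480388147}$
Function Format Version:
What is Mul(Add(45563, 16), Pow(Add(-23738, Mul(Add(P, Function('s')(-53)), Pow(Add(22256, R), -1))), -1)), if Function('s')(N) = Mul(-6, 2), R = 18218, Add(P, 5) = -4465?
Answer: Rational(-922382223, 480388147) ≈ -1.9201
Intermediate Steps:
P = -4470 (P = Add(-5, -4465) = -4470)
Function('s')(N) = -12
Mul(Add(45563, 16), Pow(Add(-23738, Mul(Add(P, Function('s')(-53)), Pow(Add(22256, R), -1))), -1)) = Mul(Add(45563, 16), Pow(Add(-23738, Mul(Add(-4470, -12), Pow(Add(22256, 18218), -1))), -1)) = Mul(45579, Pow(Add(-23738, Mul(-4482, Pow(40474, -1))), -1)) = Mul(45579, Pow(Add(-23738, Mul(-4482, Rational(1, 40474))), -1)) = Mul(45579, Pow(Add(-23738, Rational(-2241, 20237)), -1)) = Mul(45579, Pow(Rational(-480388147, 20237), -1)) = Mul(45579, Rational(-20237, 480388147)) = Rational(-922382223, 480388147)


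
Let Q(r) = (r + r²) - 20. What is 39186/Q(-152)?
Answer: 311/182 ≈ 1.7088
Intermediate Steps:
Q(r) = -20 + r + r²
39186/Q(-152) = 39186/(-20 - 152 + (-152)²) = 39186/(-20 - 152 + 23104) = 39186/22932 = 39186*(1/22932) = 311/182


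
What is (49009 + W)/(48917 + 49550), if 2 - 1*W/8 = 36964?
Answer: -246687/98467 ≈ -2.5053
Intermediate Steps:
W = -295696 (W = 16 - 8*36964 = 16 - 295712 = -295696)
(49009 + W)/(48917 + 49550) = (49009 - 295696)/(48917 + 49550) = -246687/98467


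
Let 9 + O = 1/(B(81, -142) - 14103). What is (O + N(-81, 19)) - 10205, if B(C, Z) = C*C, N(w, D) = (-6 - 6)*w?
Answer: -69703165/7542 ≈ -9242.0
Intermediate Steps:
N(w, D) = -12*w
B(C, Z) = C²
O = -67879/7542 (O = -9 + 1/(81² - 14103) = -9 + 1/(6561 - 14103) = -9 + 1/(-7542) = -9 - 1/7542 = -67879/7542 ≈ -9.0001)
(O + N(-81, 19)) - 10205 = (-67879/7542 - 12*(-81)) - 10205 = (-67879/7542 + 972) - 10205 = 7262945/7542 - 10205 = -69703165/7542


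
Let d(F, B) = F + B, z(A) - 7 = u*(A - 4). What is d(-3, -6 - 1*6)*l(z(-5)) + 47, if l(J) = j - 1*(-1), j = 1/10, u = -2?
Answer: 61/2 ≈ 30.500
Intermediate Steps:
z(A) = 15 - 2*A (z(A) = 7 - 2*(A - 4) = 7 - 2*(-4 + A) = 7 + (8 - 2*A) = 15 - 2*A)
j = 1/10 ≈ 0.10000
d(F, B) = B + F
l(J) = 11/10 (l(J) = 1/10 - 1*(-1) = 1/10 + 1 = 11/10)
d(-3, -6 - 1*6)*l(z(-5)) + 47 = ((-6 - 1*6) - 3)*(11/10) + 47 = ((-6 - 6) - 3)*(11/10) + 47 = (-12 - 3)*(11/10) + 47 = -15*11/10 + 47 = -33/2 + 47 = 61/2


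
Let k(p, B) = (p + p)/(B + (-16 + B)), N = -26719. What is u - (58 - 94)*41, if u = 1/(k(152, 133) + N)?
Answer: 4929431023/3339723 ≈ 1476.0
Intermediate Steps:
k(p, B) = 2*p/(-16 + 2*B) (k(p, B) = (2*p)/(-16 + 2*B) = 2*p/(-16 + 2*B))
u = -125/3339723 (u = 1/(152/(-8 + 133) - 26719) = 1/(152/125 - 26719) = 1/(-3339723/125) = -125/3339723 ≈ -3.7428e-5)
u - (58 - 94)*41 = -125/3339723 - (58 - 94)*41 = -125/3339723 - (-36)*41 = -125/3339723 - 1*(-1476) = -125/3339723 + 1476 = 4929431023/3339723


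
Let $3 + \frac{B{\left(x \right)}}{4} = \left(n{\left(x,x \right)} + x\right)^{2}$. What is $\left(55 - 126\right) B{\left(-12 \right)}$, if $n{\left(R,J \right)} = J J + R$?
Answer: $-4088748$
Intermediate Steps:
$n{\left(R,J \right)} = R + J^{2}$ ($n{\left(R,J \right)} = J^{2} + R = R + J^{2}$)
$B{\left(x \right)} = -12 + 4 \left(x^{2} + 2 x\right)^{2}$ ($B{\left(x \right)} = -12 + 4 \left(\left(x + x^{2}\right) + x\right)^{2} = -12 + 4 \left(x^{2} + 2 x\right)^{2}$)
$\left(55 - 126\right) B{\left(-12 \right)} = \left(55 - 126\right) \left(-12 + 4 \left(-12\right)^{2} \left(2 - 12\right)^{2}\right) = - 71 \left(-12 + 4 \cdot 144 \left(-10\right)^{2}\right) = - 71 \left(-12 + 4 \cdot 144 \cdot 100\right) = - 71 \left(-12 + 57600\right) = \left(-71\right) 57588 = -4088748$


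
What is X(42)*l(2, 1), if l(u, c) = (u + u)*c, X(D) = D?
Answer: 168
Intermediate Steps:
l(u, c) = 2*c*u (l(u, c) = (2*u)*c = 2*c*u)
X(42)*l(2, 1) = 42*(2*1*2) = 42*4 = 168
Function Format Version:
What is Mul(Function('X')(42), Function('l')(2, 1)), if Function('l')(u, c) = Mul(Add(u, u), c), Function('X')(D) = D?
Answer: 168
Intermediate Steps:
Function('l')(u, c) = Mul(2, c, u) (Function('l')(u, c) = Mul(Mul(2, u), c) = Mul(2, c, u))
Mul(Function('X')(42), Function('l')(2, 1)) = Mul(42, Mul(2, 1, 2)) = Mul(42, 4) = 168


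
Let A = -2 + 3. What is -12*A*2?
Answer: -24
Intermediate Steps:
A = 1
-12*A*2 = -12*1*2 = -12*2 = -24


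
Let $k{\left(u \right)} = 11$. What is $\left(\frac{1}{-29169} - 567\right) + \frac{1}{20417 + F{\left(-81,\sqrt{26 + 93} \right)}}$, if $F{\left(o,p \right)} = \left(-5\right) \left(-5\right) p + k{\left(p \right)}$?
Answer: $- \frac{6900473243916284}{12170147129721} - \frac{25 \sqrt{119}}{417228809} \approx -567.0$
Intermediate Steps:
$F{\left(o,p \right)} = 11 + 25 p$ ($F{\left(o,p \right)} = \left(-5\right) \left(-5\right) p + 11 = 25 p + 11 = 11 + 25 p$)
$\left(\frac{1}{-29169} - 567\right) + \frac{1}{20417 + F{\left(-81,\sqrt{26 + 93} \right)}} = \left(\frac{1}{-29169} - 567\right) + \frac{1}{20417 + \left(11 + 25 \sqrt{26 + 93}\right)} = \left(- \frac{1}{29169} - 567\right) + \frac{1}{20417 + \left(11 + 25 \sqrt{119}\right)} = - \frac{16538824}{29169} + \frac{1}{20428 + 25 \sqrt{119}}$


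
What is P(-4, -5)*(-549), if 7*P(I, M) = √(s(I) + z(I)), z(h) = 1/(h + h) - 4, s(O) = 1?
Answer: -2745*I*√2/28 ≈ -138.64*I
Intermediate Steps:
z(h) = -4 + 1/(2*h) (z(h) = 1/(2*h) - 4 = -4 + 1/(2*h))
P(I, M) = √(-3 + 1/(2*I))/7 (P(I, M) = √(1 + (-4 + 1/(2*I)))/7 = √(-3 + 1/(2*I))/7)
P(-4, -5)*(-549) = (√(-12 + 2/(-4))/14)*(-549) = (√(-12 + 2*(-¼))/14)*(-549) = (√(-12 - ½)/14)*(-549) = (√(-25/2)/14)*(-549) = ((5*I*√2/2)/14)*(-549) = (5*I*√2/28)*(-549) = -2745*I*√2/28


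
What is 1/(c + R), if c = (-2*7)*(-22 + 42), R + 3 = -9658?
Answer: -1/9941 ≈ -0.00010059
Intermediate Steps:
R = -9661 (R = -3 - 9658 = -9661)
c = -280 (c = -14*20 = -280)
1/(c + R) = 1/(-280 - 9661) = 1/(-9941) = -1/9941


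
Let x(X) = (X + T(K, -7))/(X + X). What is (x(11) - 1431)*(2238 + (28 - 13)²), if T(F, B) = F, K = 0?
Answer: -7046643/2 ≈ -3.5233e+6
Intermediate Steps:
x(X) = ½ (x(X) = (X + 0)/(X + X) = X/((2*X)) = X*(1/(2*X)) = ½)
(x(11) - 1431)*(2238 + (28 - 13)²) = (½ - 1431)*(2238 + (28 - 13)²) = -2861*(2238 + 15²)/2 = -2861*(2238 + 225)/2 = -2861/2*2463 = -7046643/2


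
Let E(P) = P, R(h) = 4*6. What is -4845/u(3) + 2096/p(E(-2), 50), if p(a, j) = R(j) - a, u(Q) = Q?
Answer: -19947/13 ≈ -1534.4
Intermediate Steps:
R(h) = 24
p(a, j) = 24 - a
-4845/u(3) + 2096/p(E(-2), 50) = -4845/3 + 2096/(24 - 1*(-2)) = -4845*⅓ + 2096/(24 + 2) = -1615 + 2096/26 = -1615 + 2096*(1/26) = -1615 + 1048/13 = -19947/13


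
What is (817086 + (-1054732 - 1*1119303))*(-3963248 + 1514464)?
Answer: 3322875000016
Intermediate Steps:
(817086 + (-1054732 - 1*1119303))*(-3963248 + 1514464) = (817086 + (-1054732 - 1119303))*(-2448784) = (817086 - 2174035)*(-2448784) = -1356949*(-2448784) = 3322875000016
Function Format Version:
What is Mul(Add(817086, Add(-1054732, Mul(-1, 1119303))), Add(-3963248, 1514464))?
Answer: 3322875000016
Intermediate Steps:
Mul(Add(817086, Add(-1054732, Mul(-1, 1119303))), Add(-3963248, 1514464)) = Mul(Add(817086, Add(-1054732, -1119303)), -2448784) = Mul(Add(817086, -2174035), -2448784) = Mul(-1356949, -2448784) = 3322875000016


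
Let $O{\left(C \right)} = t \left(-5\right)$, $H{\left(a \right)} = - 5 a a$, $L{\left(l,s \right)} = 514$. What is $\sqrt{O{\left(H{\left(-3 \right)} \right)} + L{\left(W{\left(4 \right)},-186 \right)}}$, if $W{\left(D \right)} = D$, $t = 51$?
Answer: $\sqrt{259} \approx 16.093$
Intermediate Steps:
$H{\left(a \right)} = - 5 a^{2}$
$O{\left(C \right)} = -255$ ($O{\left(C \right)} = 51 \left(-5\right) = -255$)
$\sqrt{O{\left(H{\left(-3 \right)} \right)} + L{\left(W{\left(4 \right)},-186 \right)}} = \sqrt{-255 + 514} = \sqrt{259}$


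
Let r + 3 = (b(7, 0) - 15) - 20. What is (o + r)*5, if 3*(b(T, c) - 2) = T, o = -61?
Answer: -1420/3 ≈ -473.33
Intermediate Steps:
b(T, c) = 2 + T/3
r = -101/3 (r = -3 + (((2 + (⅓)*7) - 15) - 20) = -3 + (((2 + 7/3) - 15) - 20) = -3 + ((13/3 - 15) - 20) = -3 + (-32/3 - 20) = -3 - 92/3 = -101/3 ≈ -33.667)
(o + r)*5 = (-61 - 101/3)*5 = -284/3*5 = -1420/3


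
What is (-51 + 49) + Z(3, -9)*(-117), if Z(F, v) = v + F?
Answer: 700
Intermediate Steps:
Z(F, v) = F + v
(-51 + 49) + Z(3, -9)*(-117) = (-51 + 49) + (3 - 9)*(-117) = -2 - 6*(-117) = -2 + 702 = 700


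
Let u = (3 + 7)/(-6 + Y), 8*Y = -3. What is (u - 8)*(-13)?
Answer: 6344/51 ≈ 124.39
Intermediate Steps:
Y = -3/8 (Y = (1/8)*(-3) = -3/8 ≈ -0.37500)
u = -80/51 (u = (3 + 7)/(-6 - 3/8) = 10/(-51/8) = 10*(-8/51) = -80/51 ≈ -1.5686)
(u - 8)*(-13) = (-80/51 - 8)*(-13) = -488/51*(-13) = 6344/51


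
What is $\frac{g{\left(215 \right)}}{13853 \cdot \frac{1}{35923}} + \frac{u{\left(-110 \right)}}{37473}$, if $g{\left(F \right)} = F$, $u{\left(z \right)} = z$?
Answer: $\frac{289419130655}{519113469} \approx 557.53$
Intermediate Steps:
$\frac{g{\left(215 \right)}}{13853 \cdot \frac{1}{35923}} + \frac{u{\left(-110 \right)}}{37473} = \frac{215}{13853 \cdot \frac{1}{35923}} - \frac{110}{37473} = \frac{215}{\frac{13853}{35923}} - \frac{110}{37473} = 215 \cdot \frac{35923}{13853} - \frac{110}{37473} = \frac{7723445}{13853} - \frac{110}{37473} = \frac{289419130655}{519113469}$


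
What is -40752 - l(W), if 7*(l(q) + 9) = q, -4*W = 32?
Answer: -285193/7 ≈ -40742.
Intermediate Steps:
W = -8 (W = -¼*32 = -8)
l(q) = -9 + q/7
-40752 - l(W) = -40752 - (-9 + (⅐)*(-8)) = -40752 - (-9 - 8/7) = -40752 - 1*(-71/7) = -40752 + 71/7 = -285193/7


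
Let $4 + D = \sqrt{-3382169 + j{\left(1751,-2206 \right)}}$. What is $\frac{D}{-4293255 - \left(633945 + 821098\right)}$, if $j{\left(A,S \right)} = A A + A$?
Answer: $\frac{2}{2874149} - \frac{i \sqrt{314417}}{5748298} \approx 6.9586 \cdot 10^{-7} - 9.7547 \cdot 10^{-5} i$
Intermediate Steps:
$j{\left(A,S \right)} = A + A^{2}$ ($j{\left(A,S \right)} = A^{2} + A = A + A^{2}$)
$D = -4 + i \sqrt{314417}$ ($D = -4 + \sqrt{-3382169 + 1751 \left(1 + 1751\right)} = -4 + \sqrt{-3382169 + 1751 \cdot 1752} = -4 + \sqrt{-3382169 + 3067752} = -4 + \sqrt{-314417} = -4 + i \sqrt{314417} \approx -4.0 + 560.73 i$)
$\frac{D}{-4293255 - \left(633945 + 821098\right)} = \frac{-4 + i \sqrt{314417}}{-4293255 - \left(633945 + 821098\right)} = \frac{-4 + i \sqrt{314417}}{-4293255 - 1455043} = \frac{-4 + i \sqrt{314417}}{-5748298} = \left(-4 + i \sqrt{314417}\right) \left(- \frac{1}{5748298}\right) = \frac{2}{2874149} - \frac{i \sqrt{314417}}{5748298}$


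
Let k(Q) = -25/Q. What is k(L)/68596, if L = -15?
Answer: 5/205788 ≈ 2.4297e-5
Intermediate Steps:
k(Q) = -25/Q
k(L)/68596 = -25/(-15)/68596 = -25*(-1/15)*(1/68596) = (5/3)*(1/68596) = 5/205788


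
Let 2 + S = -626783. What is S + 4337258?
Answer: 3710473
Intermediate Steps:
S = -626785 (S = -2 - 626783 = -626785)
S + 4337258 = -626785 + 4337258 = 3710473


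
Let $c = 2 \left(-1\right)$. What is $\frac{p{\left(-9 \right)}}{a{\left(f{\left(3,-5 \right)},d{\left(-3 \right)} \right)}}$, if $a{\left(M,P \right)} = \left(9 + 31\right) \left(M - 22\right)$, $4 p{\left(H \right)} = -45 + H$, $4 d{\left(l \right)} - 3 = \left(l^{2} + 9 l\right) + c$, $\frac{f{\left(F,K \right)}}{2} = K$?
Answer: $\frac{27}{2560} \approx 0.010547$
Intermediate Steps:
$c = -2$
$f{\left(F,K \right)} = 2 K$
$d{\left(l \right)} = \frac{1}{4} + \frac{l^{2}}{4} + \frac{9 l}{4}$ ($d{\left(l \right)} = \frac{3}{4} + \frac{\left(l^{2} + 9 l\right) - 2}{4} = \frac{3}{4} + \frac{-2 + l^{2} + 9 l}{4} = \frac{3}{4} + \left(- \frac{1}{2} + \frac{l^{2}}{4} + \frac{9 l}{4}\right) = \frac{1}{4} + \frac{l^{2}}{4} + \frac{9 l}{4}$)
$p{\left(H \right)} = - \frac{45}{4} + \frac{H}{4}$ ($p{\left(H \right)} = \frac{-45 + H}{4} = - \frac{45}{4} + \frac{H}{4}$)
$a{\left(M,P \right)} = -880 + 40 M$ ($a{\left(M,P \right)} = 40 \left(-22 + M\right) = -880 + 40 M$)
$\frac{p{\left(-9 \right)}}{a{\left(f{\left(3,-5 \right)},d{\left(-3 \right)} \right)}} = \frac{- \frac{45}{4} + \frac{1}{4} \left(-9\right)}{-880 + 40 \cdot 2 \left(-5\right)} = \frac{- \frac{45}{4} - \frac{9}{4}}{-880 + 40 \left(-10\right)} = - \frac{27}{2 \left(-880 - 400\right)} = - \frac{27}{2 \left(-1280\right)} = \left(- \frac{27}{2}\right) \left(- \frac{1}{1280}\right) = \frac{27}{2560}$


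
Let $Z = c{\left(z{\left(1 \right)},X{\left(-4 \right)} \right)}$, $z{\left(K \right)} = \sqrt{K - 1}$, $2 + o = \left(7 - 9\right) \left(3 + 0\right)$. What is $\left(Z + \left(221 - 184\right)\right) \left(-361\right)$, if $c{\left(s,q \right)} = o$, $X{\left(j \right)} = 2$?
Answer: $-10469$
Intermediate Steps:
$o = -8$ ($o = -2 + \left(7 - 9\right) \left(3 + 0\right) = -2 - 6 = -8$)
$z{\left(K \right)} = \sqrt{-1 + K}$
$c{\left(s,q \right)} = -8$
$Z = -8$
$\left(Z + \left(221 - 184\right)\right) \left(-361\right) = \left(-8 + \left(221 - 184\right)\right) \left(-361\right) = \left(-8 + 37\right) \left(-361\right) = 29 \left(-361\right) = -10469$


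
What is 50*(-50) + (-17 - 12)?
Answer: -2529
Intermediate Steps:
50*(-50) + (-17 - 12) = -2500 - 29 = -2529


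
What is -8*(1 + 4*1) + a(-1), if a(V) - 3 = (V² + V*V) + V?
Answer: -36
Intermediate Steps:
a(V) = 3 + V + 2*V² (a(V) = 3 + ((V² + V*V) + V) = 3 + ((V² + V²) + V) = 3 + (2*V² + V) = 3 + (V + 2*V²) = 3 + V + 2*V²)
-8*(1 + 4*1) + a(-1) = -8*(1 + 4*1) + (3 - 1 + 2*(-1)²) = -8*(1 + 4) + (3 - 1 + 2*1) = -8*5 + (3 - 1 + 2) = -40 + 4 = -36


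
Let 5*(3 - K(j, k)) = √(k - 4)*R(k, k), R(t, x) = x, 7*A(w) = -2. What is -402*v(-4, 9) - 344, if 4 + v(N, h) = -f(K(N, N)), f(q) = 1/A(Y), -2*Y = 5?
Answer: -143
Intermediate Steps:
Y = -5/2 (Y = -½*5 = -5/2 ≈ -2.5000)
A(w) = -2/7 (A(w) = (⅐)*(-2) = -2/7)
K(j, k) = 3 - k*√(-4 + k)/5 (K(j, k) = 3 - √(k - 4)*k/5 = 3 - √(-4 + k)*k/5 = 3 - k*√(-4 + k)/5)
f(q) = -7/2 (f(q) = 1/(-2/7) = -7/2)
v(N, h) = -½ (v(N, h) = -4 - 1*(-7/2) = -4 + 7/2 = -½)
-402*v(-4, 9) - 344 = -402*(-½) - 344 = 201 - 344 = -143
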